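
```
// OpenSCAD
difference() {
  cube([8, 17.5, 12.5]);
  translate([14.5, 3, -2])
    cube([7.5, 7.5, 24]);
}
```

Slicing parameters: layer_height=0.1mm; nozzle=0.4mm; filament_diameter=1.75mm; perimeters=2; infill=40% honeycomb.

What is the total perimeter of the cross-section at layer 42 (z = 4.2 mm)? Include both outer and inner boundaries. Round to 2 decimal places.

At z = 4.2 mm: the cube (footprint 8×17.5) is included at this height (perimeter 51.00 mm); the cube at (14.5, 3) is present — its section is the full 7.5×7.5 rectangle (perimeter 30.00 mm); After the difference (first − rest): starting from the 8×17.5 cube, the 7.5×7.5 cube at (14.5, 3) misses the remaining region (no effect) — boundary = 51.00 mm. Overall, the cross-section is a single solid region. Total boundary length (outer) = 51.00 mm.

51.00 mm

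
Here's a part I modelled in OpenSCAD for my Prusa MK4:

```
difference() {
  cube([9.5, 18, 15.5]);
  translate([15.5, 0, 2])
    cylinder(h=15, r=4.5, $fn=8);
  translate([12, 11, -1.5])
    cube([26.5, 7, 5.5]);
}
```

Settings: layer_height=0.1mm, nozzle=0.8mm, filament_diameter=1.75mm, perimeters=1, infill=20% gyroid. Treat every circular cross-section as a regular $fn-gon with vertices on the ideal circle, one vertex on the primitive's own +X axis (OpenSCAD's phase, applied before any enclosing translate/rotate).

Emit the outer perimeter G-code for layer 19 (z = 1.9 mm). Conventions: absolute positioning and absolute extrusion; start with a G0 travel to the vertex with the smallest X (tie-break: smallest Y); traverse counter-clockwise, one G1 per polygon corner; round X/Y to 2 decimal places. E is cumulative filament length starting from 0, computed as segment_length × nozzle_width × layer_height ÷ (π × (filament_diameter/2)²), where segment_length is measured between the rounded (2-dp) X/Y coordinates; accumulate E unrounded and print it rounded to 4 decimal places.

At z = 1.9 mm: the cube (footprint 9.5×18) is included at this height; the cylinder at (15.5, 0) does not reach this height (z outside [2, 17]); the cube at (12, 11) is present — its section is the full 26.5×7 rectangle; Taking the first minus the rest: starting from the 9.5×18 cube, the 26.5×7 cube at (12, 11) misses the remaining region (no effect) — 1 connected region. The outline is a single polygon with 4 vertices. Extrusion per mm of travel: 0.8 × 0.1 / (π × 0.875²) = 0.033260. Accumulating E over each segment gives final E = 1.8293.

G0 X0.00 Y0.00 Z1.90
G1 X9.50 Y0.00 E0.3160
G1 X9.50 Y18.00 E0.9147
G1 X0.00 Y18.00 E1.2306
G1 X0.00 Y0.00 E1.8293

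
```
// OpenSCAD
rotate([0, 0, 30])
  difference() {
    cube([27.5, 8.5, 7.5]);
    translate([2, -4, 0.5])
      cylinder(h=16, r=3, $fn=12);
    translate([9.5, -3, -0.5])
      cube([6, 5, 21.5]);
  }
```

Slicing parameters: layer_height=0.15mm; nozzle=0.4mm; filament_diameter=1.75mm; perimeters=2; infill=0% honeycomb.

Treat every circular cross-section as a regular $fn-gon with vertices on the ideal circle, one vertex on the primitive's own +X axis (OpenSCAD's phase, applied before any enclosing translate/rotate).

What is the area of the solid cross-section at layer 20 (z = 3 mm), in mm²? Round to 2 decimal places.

221.75 mm²

At z = 3 mm: the cube is present — its section is the full 27.5×8.5 rectangle (area 233.75 mm²); the r=3 cylinder at (2, -4) contributes a regular 12-gon of circumradius 3 (area = (12/2)·3.000²·sin(360°/12) = 27.00 mm²); the cube at (9.5, -3) is present — its section is the full 6×5 rectangle (area 30.00 mm²); Taking the first minus the rest: starting from the 27.5×8.5 cube (233.75 mm²), the r=3 cylinder at (2, -4) misses the remaining region (no effect); the 6×5 cube at (9.5, -3) partially overlaps it — only the 12.00 mm² overlap (of its 30.00 mm²) is removed, clipping the outline — area = 221.75 mm²; (whole slice rotated 30° about Z — lengths, areas and connectivity unchanged). Overall, the cross-section is a single solid region. Net area = 221.75 mm².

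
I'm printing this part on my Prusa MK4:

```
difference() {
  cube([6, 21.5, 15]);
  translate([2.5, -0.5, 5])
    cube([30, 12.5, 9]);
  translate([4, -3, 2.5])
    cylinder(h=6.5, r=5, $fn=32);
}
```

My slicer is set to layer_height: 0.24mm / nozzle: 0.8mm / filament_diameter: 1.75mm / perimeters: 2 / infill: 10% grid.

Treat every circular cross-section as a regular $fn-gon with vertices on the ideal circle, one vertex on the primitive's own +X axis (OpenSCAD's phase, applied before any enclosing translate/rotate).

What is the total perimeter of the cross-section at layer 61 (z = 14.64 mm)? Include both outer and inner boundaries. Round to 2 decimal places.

55.00 mm

At z = 14.64 mm: the cube (footprint 6×21.5) is included at this height (perimeter 55.00 mm); the cube at (2.5, -0.5) is not intersected at this z (z outside [5, 14]); the cylinder at (4, -3) is not intersected at this z (z outside [2.5, 9]); Taking the first minus the rest: none of the subtracted shapes is present at this height, so the 6×21.5 cube is unchanged — boundary = 55.00 mm. Overall, the cross-section is a single solid region. Total boundary length (outer) = 55.00 mm.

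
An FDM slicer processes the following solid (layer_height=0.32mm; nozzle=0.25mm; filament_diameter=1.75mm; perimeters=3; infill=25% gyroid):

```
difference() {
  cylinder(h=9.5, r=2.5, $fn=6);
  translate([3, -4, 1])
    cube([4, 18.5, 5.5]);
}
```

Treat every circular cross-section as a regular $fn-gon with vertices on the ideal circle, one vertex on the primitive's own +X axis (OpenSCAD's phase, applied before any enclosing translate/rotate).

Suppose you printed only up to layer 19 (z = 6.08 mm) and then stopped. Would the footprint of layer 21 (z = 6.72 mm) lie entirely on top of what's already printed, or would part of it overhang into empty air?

entirely on top

Compare the two slices. At z = 6.08: the r=2.5 cylinder gives a regular 6-gon of circumradius 2.5 (constant along its height) (area = (6/2)·2.500²·sin(360°/6) = 16.24 mm²); the 4×18.5 cube at (3, -4) contributes its full rectangle (area 74.00 mm²); Subtracting the remaining from the first: starting from the r=2.5 cylinder (16.24 mm²), the 4×18.5 cube at (3, -4) misses the remaining region (no effect) — area = 16.24 mm². At z = 6.72: the r=2.5 cylinder contributes a regular 6-gon of circumradius 2.5 (area = (6/2)·2.500²·sin(360°/6) = 16.24 mm²); the cube at (3, -4) does not reach this height (z outside [1, 6.5]); Subtracting the remaining from the first: none of the subtracted shapes is present at this height, so the r=2.5 cylinder is unchanged — area = 16.24 mm². Checking containment: the cross-section at z = 6.72 is a subset of the cross-section at z = 6.08.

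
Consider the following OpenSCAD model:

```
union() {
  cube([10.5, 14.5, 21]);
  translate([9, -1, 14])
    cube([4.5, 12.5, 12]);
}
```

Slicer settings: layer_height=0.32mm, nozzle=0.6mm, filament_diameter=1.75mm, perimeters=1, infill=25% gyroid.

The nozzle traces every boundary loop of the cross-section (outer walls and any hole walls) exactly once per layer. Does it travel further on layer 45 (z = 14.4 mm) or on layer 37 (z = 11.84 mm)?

layer 45 (z = 14.4 mm)

Layer 45 (z = 14.4): the 10.5×14.5 cube contributes its full rectangle (perimeter 50.00 mm); the 4.5×12.5 cube at (9, -1) contributes its full rectangle (perimeter 34.00 mm); Taking the union: the regions partially overlap (shared area 17.25 mm²), so the edge portions inside another operand are dropped and the merged outline is re-measured after clipping — boundary = 58.00 mm. So its perimeter = 58.00 mm. Layer 37 (z = 11.84): the cube (footprint 10.5×14.5) is included at this height (perimeter 50.00 mm); the cube at (9, -1) is absent (z outside [14, 26]); Merging all regions: only the 10.5×14.5 cube is present, so the union is just that shape — boundary = 50.00 mm. So its perimeter = 50.00 mm. Layer 45 is larger (58.00 vs 50.00 mm).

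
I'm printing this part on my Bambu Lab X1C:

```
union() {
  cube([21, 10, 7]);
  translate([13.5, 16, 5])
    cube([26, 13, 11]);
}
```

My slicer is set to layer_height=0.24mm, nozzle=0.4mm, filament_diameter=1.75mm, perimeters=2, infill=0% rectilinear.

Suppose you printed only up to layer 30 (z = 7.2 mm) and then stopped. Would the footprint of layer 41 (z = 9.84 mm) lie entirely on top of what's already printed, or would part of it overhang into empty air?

Compare the two slices. At z = 7.2: the cube is absent (z outside [0, 7]); the 26×13 cube at (13.5, 16) contributes its full rectangle (area 338.00 mm²); Merging all regions: only the 26×13 cube at (13.5, 16) is present, so the union is just that shape — area = 338.00 mm². At z = 9.84: the cube is not intersected at this z (z outside [0, 7]); the 26×13 cube at (13.5, 16) contributes its full rectangle (area 338.00 mm²); Taking the union: only the 26×13 cube at (13.5, 16) is present, so the union is just that shape — area = 338.00 mm². Checking containment: the cross-section at z = 9.84 is a subset of the cross-section at z = 7.2.

entirely on top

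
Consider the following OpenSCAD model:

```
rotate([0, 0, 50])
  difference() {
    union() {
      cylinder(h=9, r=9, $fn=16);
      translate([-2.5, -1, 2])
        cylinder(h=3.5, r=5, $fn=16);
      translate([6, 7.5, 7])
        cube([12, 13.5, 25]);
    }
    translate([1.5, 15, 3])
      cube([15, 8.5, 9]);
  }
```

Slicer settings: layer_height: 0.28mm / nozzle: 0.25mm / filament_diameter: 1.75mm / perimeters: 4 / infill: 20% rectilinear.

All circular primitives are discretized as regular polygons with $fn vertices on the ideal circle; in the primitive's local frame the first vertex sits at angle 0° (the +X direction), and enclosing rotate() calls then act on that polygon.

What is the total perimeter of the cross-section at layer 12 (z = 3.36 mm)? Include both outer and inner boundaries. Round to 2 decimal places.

56.19 mm

At z = 3.36 mm: the r=9 cylinder gives a regular 16-gon of circumradius 9 (constant along its height) (perimeter = 2·16·9.000·sin(180°/16) = 56.19 mm); the r=5 cylinder at (-2.5, -1) gives a regular 16-gon of circumradius 5 (constant along its height) (perimeter = 2·16·5.000·sin(180°/16) = 31.21 mm); the cube at (6, 7.5) does not reach this height (z outside [7, 32]); Combining (union): the r=5 cylinder at (-2.5, -1) lies entirely inside the r=9 cylinder, so the union is just the r=9 cylinder — boundary = 56.19 mm; the 15×8.5 cube at (1.5, 15) contributes its full rectangle (perimeter 47.00 mm); Subtracting the remaining from the first: starting from that combined region, the 15×8.5 cube at (1.5, 15) misses the remaining region (no effect) — boundary = 56.19 mm; (whole slice rotated 50° about Z — lengths, areas and connectivity unchanged). Overall, the cross-section is a single solid region. Total boundary length (outer) = 56.19 mm.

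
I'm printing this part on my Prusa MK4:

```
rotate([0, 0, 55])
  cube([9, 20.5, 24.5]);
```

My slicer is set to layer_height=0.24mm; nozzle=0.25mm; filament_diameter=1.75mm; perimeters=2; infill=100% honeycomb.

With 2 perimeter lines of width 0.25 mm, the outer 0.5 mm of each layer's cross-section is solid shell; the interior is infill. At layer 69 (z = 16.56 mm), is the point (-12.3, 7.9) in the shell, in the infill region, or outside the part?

outside

At z = 16.56 mm: the cube (footprint 9×20.5) is included at this height; (rotated 55° about Z; rotation is an isometry so areas/perimeters/island counts are preserved). Overall, the cross-section is a single solid region. Undo the 55° rotation: the query point maps to (-0.584, 14.607) in the un-rotated model frame. The nearest boundary edge runs (0.00, 20.50)→(0.00, 0.00); distance from the point to it = 0.58 mm. The point is not inside any of the regions above, so it lies outside the cross-section (0.58 mm from the nearest boundary).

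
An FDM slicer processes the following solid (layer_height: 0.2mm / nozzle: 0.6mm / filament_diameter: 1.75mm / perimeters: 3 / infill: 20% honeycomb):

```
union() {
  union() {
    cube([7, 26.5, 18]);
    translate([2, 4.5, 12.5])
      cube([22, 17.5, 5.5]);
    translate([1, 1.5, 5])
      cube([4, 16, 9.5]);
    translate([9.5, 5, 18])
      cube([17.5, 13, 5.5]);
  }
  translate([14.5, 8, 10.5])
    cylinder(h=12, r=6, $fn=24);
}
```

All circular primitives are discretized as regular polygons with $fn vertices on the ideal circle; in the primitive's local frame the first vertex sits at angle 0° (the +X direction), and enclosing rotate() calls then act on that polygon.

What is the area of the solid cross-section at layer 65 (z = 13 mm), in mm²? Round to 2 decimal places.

499.68 mm²

At z = 13 mm: the cube is present — its section is the full 7×26.5 rectangle (area 185.50 mm²); the cube at (2, 4.5) (footprint 22×17.5) is included at this height (area 385.00 mm²); the cube at (1, 1.5) (footprint 4×16) is included at this height (area 64.00 mm²); the cube at (9.5, 5) is not intersected at this z (z outside [18, 23.5]); Taking the union: the regions partially overlap — summed areas 634.50 mm² minus the doubly-counted overlap 151.50 mm² gives 483.00 mm² — area = 483.00 mm²; the cylinder at (14.5, 8): section is a regular 24-gon, circumradius r=6 (area = (24/2)·6.000²·sin(360°/24) = 111.81 mm²); Merging all regions: the regions partially overlap — summed areas 594.81 mm² minus the doubly-counted overlap 95.13 mm² gives 499.68 mm² — area = 499.68 mm². Overall, the cross-section is a single solid region. Net area = 499.68 mm².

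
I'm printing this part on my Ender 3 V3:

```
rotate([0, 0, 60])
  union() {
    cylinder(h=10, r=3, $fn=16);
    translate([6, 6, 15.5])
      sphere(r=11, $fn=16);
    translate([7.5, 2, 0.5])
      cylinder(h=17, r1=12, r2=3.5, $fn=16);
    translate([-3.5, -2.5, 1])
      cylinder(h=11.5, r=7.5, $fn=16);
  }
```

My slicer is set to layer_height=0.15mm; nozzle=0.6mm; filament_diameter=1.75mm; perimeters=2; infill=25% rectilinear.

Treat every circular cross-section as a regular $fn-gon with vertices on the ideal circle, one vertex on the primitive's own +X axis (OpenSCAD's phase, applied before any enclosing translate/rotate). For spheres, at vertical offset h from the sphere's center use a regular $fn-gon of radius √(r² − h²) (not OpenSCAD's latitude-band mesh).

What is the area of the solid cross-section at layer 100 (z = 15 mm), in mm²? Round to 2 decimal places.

369.67 mm²

At z = 15 mm: the cylinder does not reach this height (z outside [0, 10]); the r=11 sphere at (6, 6) contributes a regular 16-gon of circumradius √(11²−0.5²) = 10.989 (area = (16/2)·10.989²·sin(360°/16) = 369.67 mm²); the cone at (7.5, 2) (r1=12→r2=3.5) has section circumradius 4.750 here — a regular 16-gon (area = (16/2)·4.750²·sin(360°/16) = 69.07 mm²); the cylinder at (-3.5, -2.5) is not intersected at this z (z outside [1, 12.5]); Merging all regions: the cone at (7.5, 2) lies entirely inside the r=11 sphere at (6, 6), so the union is just the r=11 sphere at (6, 6) — area = 369.67 mm²; (whole slice rotated 60° about Z — lengths, areas and connectivity unchanged). Overall, the cross-section is a single solid region. Net area = 369.67 mm².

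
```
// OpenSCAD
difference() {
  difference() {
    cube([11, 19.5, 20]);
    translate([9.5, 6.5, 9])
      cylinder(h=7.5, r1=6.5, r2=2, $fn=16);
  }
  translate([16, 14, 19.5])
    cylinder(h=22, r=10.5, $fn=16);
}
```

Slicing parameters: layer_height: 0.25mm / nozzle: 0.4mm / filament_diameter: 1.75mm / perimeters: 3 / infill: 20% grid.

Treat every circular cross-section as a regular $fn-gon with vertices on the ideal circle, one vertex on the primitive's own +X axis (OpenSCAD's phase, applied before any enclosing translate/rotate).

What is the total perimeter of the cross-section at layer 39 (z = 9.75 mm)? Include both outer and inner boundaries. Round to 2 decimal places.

71.44 mm

At z = 9.75 mm: the cube (footprint 11×19.5) is included at this height (perimeter 61.00 mm); the cone at (9.5, 6.5): at t=0.100 of its height the radius interpolates to r₁+(r₂−r₁)t = 6.050, giving a regular 16-gon of that circumradius (perimeter = 2·16·6.050·sin(180°/16) = 37.77 mm); Taking the first minus the rest: starting from the 11×19.5 cube, the cone at (9.5, 6.5) partially overlaps it — only the 73.73 mm² overlap (of its 112.06 mm²) is removed, clipping the outline — boundary = 71.44 mm; the cylinder at (16, 14) is not intersected at this z (z outside [19.5, 41.5]); Taking the first minus the rest: none of the subtracted shapes is present at this height, so the result so far is unchanged — boundary = 71.44 mm. Overall, the cross-section is a single solid region. Total boundary length (outer) = 71.44 mm.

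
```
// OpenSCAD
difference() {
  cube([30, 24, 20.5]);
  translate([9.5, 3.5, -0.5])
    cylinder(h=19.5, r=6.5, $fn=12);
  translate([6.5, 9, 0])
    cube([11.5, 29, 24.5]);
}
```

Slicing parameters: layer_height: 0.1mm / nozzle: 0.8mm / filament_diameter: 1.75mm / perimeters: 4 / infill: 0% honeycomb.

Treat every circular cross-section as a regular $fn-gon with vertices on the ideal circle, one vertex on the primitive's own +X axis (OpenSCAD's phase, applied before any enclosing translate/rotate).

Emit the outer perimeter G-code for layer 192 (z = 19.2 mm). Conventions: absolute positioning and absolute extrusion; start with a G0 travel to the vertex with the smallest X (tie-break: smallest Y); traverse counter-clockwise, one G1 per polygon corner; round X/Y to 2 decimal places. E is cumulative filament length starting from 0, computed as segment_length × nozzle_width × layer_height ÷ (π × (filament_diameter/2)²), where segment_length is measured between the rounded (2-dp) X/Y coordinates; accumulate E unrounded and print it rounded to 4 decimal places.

At z = 19.2 mm: the 30×24 cube contributes its full rectangle; the cylinder at (9.5, 3.5) is absent (z outside [-0.5, 19]); the cube at (6.5, 9) is present — its section is the full 11.5×29 rectangle; Taking the first minus the rest: starting from the 30×24 cube, the 11.5×29 cube at (6.5, 9) partially overlaps it — only the 172.50 mm² overlap (of its 333.50 mm²) is removed, clipping the outline — 1 connected region. The outline is a single polygon with 8 vertices. Extrusion per mm of travel: 0.8 × 0.1 / (π × 0.875²) = 0.033260. Accumulating E over each segment gives final E = 4.5899.

G0 X0.00 Y0.00 Z19.20
G1 X30.00 Y0.00 E0.9978
G1 X30.00 Y24.00 E1.7960
G1 X18.00 Y24.00 E2.1952
G1 X18.00 Y9.00 E2.6941
G1 X6.50 Y9.00 E3.0766
G1 X6.50 Y24.00 E3.5755
G1 X0.00 Y24.00 E3.7917
G1 X0.00 Y0.00 E4.5899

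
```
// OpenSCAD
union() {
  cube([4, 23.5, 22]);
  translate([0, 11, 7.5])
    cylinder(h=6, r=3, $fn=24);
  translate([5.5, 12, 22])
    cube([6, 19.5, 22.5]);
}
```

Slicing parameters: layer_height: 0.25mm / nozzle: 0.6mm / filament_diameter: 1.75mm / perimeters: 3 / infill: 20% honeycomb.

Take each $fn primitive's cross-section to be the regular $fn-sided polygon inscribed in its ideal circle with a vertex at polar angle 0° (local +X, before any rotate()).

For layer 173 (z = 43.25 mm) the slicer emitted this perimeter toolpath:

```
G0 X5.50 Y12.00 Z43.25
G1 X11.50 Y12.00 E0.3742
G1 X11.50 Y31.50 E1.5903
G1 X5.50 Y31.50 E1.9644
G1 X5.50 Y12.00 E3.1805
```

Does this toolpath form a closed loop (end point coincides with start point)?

yes

Start point (G0): (5.50, 12.00). End point (last G1): the path returns to the start — closed.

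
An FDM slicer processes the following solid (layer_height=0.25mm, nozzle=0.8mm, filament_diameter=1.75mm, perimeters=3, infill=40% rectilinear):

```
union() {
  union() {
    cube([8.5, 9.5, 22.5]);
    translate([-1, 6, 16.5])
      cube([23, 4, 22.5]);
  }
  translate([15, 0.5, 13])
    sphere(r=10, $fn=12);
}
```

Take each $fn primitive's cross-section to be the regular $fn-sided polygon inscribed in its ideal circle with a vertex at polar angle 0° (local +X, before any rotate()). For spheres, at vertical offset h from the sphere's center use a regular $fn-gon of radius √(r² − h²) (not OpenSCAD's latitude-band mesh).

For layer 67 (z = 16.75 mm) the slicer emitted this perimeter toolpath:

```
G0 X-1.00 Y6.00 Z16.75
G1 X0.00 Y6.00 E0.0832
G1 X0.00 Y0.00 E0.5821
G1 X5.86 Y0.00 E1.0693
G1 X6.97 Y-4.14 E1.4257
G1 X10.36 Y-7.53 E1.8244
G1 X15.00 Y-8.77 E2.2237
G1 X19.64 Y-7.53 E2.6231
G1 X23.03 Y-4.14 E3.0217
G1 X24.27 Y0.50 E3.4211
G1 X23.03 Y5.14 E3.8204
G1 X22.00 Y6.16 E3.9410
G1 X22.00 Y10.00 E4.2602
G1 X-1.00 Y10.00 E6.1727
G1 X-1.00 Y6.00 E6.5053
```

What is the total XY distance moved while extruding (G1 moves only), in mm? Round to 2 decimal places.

78.24 mm

Sum the Euclidean lengths of each G1 segment: total = 78.24 mm.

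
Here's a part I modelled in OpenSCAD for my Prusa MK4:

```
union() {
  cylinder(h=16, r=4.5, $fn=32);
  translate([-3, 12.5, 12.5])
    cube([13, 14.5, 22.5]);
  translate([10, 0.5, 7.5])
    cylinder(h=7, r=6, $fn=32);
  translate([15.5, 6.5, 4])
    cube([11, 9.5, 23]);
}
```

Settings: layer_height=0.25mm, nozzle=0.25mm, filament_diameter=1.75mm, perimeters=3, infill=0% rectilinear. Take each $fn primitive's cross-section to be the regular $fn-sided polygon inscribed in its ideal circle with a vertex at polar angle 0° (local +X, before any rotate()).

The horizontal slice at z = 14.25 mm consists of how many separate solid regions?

At z = 14.25 mm: the r=4.5 cylinder gives a regular 32-gon of circumradius 4.5 (constant along its height); the cube at (-3, 12.5) is present — its section is the full 13×14.5 rectangle; the cylinder at (10, 0.5): section is a regular 32-gon, circumradius r=6; the cube at (15.5, 6.5) (footprint 11×9.5) is included at this height; Taking the union: the regions partially overlap (shared area 0.92 mm²), so overlapping operands fuse into one piece — 3 connected regions. The result has 3 disconnected regions.

3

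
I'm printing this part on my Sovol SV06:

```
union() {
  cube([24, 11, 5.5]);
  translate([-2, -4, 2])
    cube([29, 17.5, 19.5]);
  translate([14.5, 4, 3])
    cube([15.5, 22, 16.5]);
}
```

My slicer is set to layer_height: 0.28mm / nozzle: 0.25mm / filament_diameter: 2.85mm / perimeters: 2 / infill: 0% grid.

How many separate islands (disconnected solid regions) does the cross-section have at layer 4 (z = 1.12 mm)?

1

At z = 1.12 mm: the 24×11 cube contributes its full rectangle; the cube at (-2, -4) is not intersected at this z (z outside [2, 21.5]); the cube at (14.5, 4) is absent (z outside [3, 19.5]); Combining (union): only the 24×11 cube is present, so the union is just that shape — 1 connected region. Overall, the cross-section is a single solid region. Island count = 1.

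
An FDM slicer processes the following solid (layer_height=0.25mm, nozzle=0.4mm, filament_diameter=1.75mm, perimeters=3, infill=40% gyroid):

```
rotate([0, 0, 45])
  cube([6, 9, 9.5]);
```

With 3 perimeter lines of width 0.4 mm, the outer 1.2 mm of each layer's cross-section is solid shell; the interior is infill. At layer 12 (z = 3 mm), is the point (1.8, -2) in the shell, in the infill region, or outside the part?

At z = 3 mm: the cube is present — its section is the full 6×9 rectangle; (whole slice rotated 45° about Z — lengths, areas and connectivity unchanged). Overall, the cross-section is a single solid region. Undo the 45° rotation: the query point maps to (-0.141, -2.687) in the un-rotated model frame. The nearest boundary edge runs (0.00, 0.00)→(6.00, 0.00); distance from the point to it = 2.69 mm. The point is not inside any of the regions above, so it lies outside the cross-section (2.69 mm from the nearest boundary).

outside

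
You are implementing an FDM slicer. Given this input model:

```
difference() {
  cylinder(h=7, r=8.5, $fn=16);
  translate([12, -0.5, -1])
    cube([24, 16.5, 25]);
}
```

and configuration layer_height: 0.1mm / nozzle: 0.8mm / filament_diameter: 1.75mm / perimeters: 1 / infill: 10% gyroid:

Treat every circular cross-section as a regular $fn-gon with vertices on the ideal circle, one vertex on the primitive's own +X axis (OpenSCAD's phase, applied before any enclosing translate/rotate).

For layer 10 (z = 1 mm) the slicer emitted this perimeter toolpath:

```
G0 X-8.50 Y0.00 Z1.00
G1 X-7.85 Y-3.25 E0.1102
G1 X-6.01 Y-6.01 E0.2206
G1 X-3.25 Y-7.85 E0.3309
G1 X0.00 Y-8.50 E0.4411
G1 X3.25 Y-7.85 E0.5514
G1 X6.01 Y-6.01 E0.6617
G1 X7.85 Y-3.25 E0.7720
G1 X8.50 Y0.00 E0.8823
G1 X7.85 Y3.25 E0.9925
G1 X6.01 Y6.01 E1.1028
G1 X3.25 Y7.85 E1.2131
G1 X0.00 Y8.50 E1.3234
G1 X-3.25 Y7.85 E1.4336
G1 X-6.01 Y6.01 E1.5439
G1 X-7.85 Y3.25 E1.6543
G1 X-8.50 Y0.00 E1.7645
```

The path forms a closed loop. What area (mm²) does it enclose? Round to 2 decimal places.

Apply the shoelace formula to the sequence of (X, Y) vertices; enclosed area = 221.08 mm².

221.08 mm²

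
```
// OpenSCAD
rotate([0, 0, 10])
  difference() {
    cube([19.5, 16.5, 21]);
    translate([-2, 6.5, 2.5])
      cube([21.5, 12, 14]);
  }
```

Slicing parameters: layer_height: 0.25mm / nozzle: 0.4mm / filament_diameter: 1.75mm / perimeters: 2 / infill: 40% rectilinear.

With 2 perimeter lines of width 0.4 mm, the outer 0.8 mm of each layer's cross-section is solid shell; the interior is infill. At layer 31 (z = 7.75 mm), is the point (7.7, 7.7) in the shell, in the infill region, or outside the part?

At z = 7.75 mm: the 19.5×16.5 cube contributes its full rectangle; the cube at (-2, 6.5) (footprint 21.5×12) is included at this height; Taking the first minus the rest: starting from the 19.5×16.5 cube, the 21.5×12 cube at (-2, 6.5) partially overlaps it — only the 195.00 mm² overlap (of its 258.00 mm²) is removed, clipping the outline — 1 connected region; (whole slice rotated 10° about Z — lengths, areas and connectivity unchanged). Overall, the cross-section is a single solid region. Undo the 10° rotation: the query point maps to (8.920, 6.246) in the un-rotated model frame. The nearest boundary edge runs (0.00, 6.50)→(19.50, 6.50); distance from the point to it = 0.25 mm. The point is inside the cross-section, 0.25 mm from the nearest boundary — within the 0.8 mm shell band (2 × 0.4).

shell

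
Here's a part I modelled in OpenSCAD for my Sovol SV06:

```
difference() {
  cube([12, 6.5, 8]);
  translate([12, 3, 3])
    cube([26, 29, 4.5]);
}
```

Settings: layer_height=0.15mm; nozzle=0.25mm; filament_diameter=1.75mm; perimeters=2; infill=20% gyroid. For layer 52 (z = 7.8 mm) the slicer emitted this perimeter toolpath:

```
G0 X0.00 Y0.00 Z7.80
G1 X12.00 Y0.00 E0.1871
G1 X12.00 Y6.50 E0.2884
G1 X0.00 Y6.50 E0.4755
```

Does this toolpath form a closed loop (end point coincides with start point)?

Start point (G0): (0.00, 0.00). End point (last G1): the path does not return to the start — open.

no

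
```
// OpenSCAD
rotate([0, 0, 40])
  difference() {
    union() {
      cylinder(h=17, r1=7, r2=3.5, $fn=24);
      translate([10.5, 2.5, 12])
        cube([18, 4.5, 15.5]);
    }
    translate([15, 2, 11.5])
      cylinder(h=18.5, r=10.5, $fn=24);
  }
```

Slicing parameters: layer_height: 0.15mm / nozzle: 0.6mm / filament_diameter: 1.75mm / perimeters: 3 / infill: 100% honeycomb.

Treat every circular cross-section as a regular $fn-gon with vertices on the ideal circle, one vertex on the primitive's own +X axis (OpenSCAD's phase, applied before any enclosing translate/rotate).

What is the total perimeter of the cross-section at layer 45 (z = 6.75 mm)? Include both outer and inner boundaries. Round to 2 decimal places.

35.15 mm

At z = 6.75 mm: the cone (r1=7→r2=3.5) has section circumradius 5.610 here — a regular 24-gon (perimeter = 2·24·5.610·sin(180°/24) = 35.15 mm); the cube at (10.5, 2.5) is absent (z outside [12, 27.5]); Combining (union): only the cone is present, so the union is just that shape — boundary = 35.15 mm; the cylinder at (15, 2) is absent (z outside [11.5, 30]); Taking the first minus the rest: none of the subtracted shapes is present at this height, so the result so far is unchanged — boundary = 35.15 mm; (whole slice rotated 40° about Z — lengths, areas and connectivity unchanged). Overall, the cross-section is a single solid region. Total boundary length (outer) = 35.15 mm.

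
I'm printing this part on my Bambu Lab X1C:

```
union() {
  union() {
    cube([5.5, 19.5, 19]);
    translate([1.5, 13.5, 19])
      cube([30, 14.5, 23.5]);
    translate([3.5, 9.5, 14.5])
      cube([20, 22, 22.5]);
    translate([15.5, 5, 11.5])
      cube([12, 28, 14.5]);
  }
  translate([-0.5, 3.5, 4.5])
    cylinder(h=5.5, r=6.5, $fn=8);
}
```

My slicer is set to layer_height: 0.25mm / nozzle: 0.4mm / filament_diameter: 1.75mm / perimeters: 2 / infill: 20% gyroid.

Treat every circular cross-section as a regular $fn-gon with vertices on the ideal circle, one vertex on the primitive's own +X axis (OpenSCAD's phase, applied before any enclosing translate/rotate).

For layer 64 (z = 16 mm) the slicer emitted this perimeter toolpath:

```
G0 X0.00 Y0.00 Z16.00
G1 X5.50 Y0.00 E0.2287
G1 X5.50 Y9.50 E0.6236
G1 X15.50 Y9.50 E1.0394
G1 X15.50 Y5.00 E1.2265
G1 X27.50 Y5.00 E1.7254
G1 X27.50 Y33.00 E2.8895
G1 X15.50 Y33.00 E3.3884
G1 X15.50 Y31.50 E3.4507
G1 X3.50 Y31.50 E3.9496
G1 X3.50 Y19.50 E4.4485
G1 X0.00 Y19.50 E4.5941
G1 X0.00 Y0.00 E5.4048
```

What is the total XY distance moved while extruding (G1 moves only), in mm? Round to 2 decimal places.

130.00 mm

Sum the Euclidean lengths of each G1 segment: total = 130.00 mm.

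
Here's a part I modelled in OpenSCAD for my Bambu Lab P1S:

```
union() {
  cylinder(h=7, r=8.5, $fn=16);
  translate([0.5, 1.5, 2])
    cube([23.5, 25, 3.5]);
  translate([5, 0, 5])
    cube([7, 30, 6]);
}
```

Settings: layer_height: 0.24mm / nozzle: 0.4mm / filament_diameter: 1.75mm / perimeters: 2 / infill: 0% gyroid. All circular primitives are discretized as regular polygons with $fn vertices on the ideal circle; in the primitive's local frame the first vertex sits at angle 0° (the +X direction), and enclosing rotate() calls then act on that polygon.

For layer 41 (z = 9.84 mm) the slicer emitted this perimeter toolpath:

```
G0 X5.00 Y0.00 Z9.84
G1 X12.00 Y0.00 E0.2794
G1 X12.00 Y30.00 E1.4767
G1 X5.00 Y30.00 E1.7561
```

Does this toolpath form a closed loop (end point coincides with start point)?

no

Start point (G0): (5.00, 0.00). End point (last G1): the path does not return to the start — open.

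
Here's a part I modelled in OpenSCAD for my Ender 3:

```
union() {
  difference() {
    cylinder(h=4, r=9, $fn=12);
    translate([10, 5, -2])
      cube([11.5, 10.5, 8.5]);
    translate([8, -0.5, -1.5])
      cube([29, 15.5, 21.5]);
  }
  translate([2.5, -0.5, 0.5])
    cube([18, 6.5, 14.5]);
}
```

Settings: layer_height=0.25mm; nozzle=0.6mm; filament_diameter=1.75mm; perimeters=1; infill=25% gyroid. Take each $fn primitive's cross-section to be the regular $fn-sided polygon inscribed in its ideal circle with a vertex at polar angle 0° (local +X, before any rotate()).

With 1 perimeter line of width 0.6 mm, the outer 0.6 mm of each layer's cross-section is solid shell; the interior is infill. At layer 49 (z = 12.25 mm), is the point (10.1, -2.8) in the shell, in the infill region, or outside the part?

At z = 12.25 mm: the cylinder does not reach this height (z outside [0, 4]); the cube at (10, 5) is not intersected at this z (z outside [-2, 6.5]); the cube at (8, -0.5) (footprint 29×15.5) is included at this height; After the difference (first − rest): the first operand is absent here, so nothing remains; the cube at (2.5, -0.5) is present — its section is the full 18×6.5 rectangle; Combining (union): only the 18×6.5 cube at (2.5, -0.5) is present, so the union is just that shape — 1 connected region. Overall, the cross-section is a single solid region. The nearest boundary edge runs (2.50, -0.50)→(20.50, -0.50); distance from the point to it = 2.30 mm. The point is not inside any of the regions above, so it lies outside the cross-section (2.30 mm from the nearest boundary).

outside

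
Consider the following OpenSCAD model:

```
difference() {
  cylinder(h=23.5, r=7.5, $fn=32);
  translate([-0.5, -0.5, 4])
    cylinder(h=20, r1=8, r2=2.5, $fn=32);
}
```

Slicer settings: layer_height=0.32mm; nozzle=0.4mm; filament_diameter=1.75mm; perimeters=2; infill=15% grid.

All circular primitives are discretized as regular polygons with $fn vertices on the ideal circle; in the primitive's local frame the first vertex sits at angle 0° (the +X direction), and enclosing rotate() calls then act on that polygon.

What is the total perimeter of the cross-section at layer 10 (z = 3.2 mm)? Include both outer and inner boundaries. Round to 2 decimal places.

At z = 3.2 mm: the r=7.5 cylinder contributes a regular 32-gon of circumradius 7.5 (perimeter = 2·32·7.500·sin(180°/32) = 47.05 mm); the cone at (-0.5, -0.5) is not intersected at this z (z outside [4, 24]); After the difference (first − rest): none of the subtracted shapes is present at this height, so the r=7.5 cylinder is unchanged — boundary = 47.05 mm. Overall, the cross-section is a single solid region. Total boundary length (outer) = 47.05 mm.

47.05 mm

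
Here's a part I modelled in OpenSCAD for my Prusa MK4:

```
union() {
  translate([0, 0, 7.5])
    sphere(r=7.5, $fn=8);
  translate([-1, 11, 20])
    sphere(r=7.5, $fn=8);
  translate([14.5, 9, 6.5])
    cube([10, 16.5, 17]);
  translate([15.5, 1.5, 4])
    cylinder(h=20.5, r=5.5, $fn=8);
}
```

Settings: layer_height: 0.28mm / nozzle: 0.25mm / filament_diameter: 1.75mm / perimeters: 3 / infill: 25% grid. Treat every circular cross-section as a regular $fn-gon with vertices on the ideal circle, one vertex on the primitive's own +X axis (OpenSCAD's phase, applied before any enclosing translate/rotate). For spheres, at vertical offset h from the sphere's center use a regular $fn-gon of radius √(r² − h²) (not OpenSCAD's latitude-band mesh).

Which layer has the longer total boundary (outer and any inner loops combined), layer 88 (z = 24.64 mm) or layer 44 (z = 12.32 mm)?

layer 44 (z = 12.32 mm)

Layer 88 (z = 24.64): the sphere does not reach this height (|z−center|=17.140 > r=7.5); the r=7.5 sphere at (-1, 11) slices to a regular 8-gon of circumradius 5.892 (√(r²−h²) with h=4.64 from center) (perimeter = 2·8·5.892·sin(180°/8) = 36.08 mm); the cube at (14.5, 9) does not reach this height (z outside [6.5, 23.5]); the cylinder at (15.5, 1.5) does not reach this height (z outside [4, 24.5]); Taking the union: only the r=7.5 sphere at (-1, 11) is present, so the union is just that shape — boundary = 36.08 mm. So its perimeter = 36.08 mm. Layer 44 (z = 12.32): the sphere: section is a regular 8-gon, circumradius = √(r²−h²) = √(7.5²−4.82²) = 5.746 (perimeter = 2·8·5.746·sin(180°/8) = 35.18 mm); the sphere at (-1, 11) is not intersected at this z (|z−center|=7.680 > r=7.5); the cube at (14.5, 9) is present — its section is the full 10×16.5 rectangle (perimeter 53.00 mm); the r=5.5 cylinder at (15.5, 1.5) contributes a regular 8-gon of circumradius 5.5 (perimeter = 2·8·5.500·sin(180°/8) = 33.68 mm); Combining (union): the 3 present regions are separate (no shared area or edge), so areas and boundary lengths simply add and each stays a separate island — boundary = 121.86 mm. So its perimeter = 121.86 mm. Layer 44 is larger (121.86 vs 36.08 mm).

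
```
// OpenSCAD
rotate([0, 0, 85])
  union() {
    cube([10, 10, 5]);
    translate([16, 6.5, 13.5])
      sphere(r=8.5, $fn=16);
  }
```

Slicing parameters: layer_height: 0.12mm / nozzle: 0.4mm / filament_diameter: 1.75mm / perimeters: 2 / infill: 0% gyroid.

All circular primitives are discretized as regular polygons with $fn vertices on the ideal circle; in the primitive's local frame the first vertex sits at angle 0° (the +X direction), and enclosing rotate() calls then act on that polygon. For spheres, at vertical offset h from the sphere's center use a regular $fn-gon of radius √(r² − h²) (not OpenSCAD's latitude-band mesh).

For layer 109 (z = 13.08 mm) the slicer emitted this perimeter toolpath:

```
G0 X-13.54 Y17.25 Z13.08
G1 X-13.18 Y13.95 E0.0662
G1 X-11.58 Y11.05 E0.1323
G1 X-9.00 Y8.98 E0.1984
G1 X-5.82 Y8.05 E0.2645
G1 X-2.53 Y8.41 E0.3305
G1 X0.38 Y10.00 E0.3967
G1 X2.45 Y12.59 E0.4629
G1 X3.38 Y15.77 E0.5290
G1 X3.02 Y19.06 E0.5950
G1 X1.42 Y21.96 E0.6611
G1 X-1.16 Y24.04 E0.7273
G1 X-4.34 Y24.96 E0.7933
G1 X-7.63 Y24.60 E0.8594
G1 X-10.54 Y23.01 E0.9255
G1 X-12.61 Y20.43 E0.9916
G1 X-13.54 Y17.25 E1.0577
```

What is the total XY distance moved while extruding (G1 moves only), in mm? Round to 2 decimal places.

53.00 mm

Sum the Euclidean lengths of each G1 segment: total = 53.00 mm.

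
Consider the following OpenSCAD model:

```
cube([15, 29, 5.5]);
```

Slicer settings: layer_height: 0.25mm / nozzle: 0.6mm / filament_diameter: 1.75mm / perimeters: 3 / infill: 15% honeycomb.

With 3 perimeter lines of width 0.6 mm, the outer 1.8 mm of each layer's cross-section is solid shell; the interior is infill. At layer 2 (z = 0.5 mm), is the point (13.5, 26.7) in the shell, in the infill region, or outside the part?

shell

At z = 0.5 mm: the cube is present — its section is the full 15×29 rectangle. Overall, the cross-section is a single solid region. The nearest boundary edge runs (15.00, 0.00)→(15.00, 29.00); distance from the point to it = 1.50 mm. The point is inside the cross-section, 1.50 mm from the nearest boundary — within the 1.8 mm shell band (3 × 0.6).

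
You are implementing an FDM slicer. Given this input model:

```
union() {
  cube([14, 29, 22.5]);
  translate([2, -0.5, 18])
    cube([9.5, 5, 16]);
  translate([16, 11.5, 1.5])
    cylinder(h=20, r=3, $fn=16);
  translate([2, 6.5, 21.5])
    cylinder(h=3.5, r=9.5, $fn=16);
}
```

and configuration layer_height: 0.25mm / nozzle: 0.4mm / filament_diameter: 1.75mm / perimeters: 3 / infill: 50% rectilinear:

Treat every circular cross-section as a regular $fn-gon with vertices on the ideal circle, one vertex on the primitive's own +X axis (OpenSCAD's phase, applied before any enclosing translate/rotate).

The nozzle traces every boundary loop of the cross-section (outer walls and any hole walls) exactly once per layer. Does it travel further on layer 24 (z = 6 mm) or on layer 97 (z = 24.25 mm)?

layer 24 (z = 6 mm)

Layer 24 (z = 6): the cube (footprint 14×29) is included at this height (perimeter 86.00 mm); the cube at (2, -0.5) is not intersected at this z (z outside [18, 34]); the cylinder at (16, 11.5): section is a regular 16-gon, circumradius r=3 (perimeter = 2·16·3.000·sin(180°/16) = 18.73 mm); the cylinder at (2, 6.5) does not reach this height (z outside [21.5, 25]); Merging all regions: the regions partially overlap (shared area 2.91 mm²), so the edge portions inside another operand are dropped and the merged outline is re-measured after clipping — boundary = 95.35 mm. So its perimeter = 95.35 mm. Layer 97 (z = 24.25): the cube is not intersected at this z (z outside [0, 22.5]); the cube at (2, -0.5) (footprint 9.5×5) is included at this height (perimeter 29.00 mm); the cylinder at (16, 11.5) does not reach this height (z outside [1.5, 21.5]); the r=9.5 cylinder at (2, 6.5) gives a regular 16-gon of circumradius 9.5 (constant along its height) (perimeter = 2·16·9.500·sin(180°/16) = 59.31 mm); Merging all regions: the regions partially overlap (shared area 40.34 mm²), so the edge portions inside another operand are dropped and the merged outline is re-measured after clipping — boundary = 62.03 mm. So its perimeter = 62.03 mm. Layer 24 is larger (95.35 vs 62.03 mm).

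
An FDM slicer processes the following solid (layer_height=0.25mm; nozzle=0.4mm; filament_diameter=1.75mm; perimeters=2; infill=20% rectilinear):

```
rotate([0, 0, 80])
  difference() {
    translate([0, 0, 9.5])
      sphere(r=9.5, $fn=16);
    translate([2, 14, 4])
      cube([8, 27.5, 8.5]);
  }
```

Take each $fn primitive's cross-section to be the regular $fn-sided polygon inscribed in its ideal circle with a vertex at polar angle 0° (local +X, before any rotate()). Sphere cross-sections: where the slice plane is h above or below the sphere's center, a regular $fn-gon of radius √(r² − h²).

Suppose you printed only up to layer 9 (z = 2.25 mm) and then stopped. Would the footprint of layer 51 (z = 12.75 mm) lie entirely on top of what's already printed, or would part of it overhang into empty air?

Compare the two slices. At z = 2.25: the sphere: section is a regular 16-gon, circumradius = √(r²−h²) = √(9.5²−7.25²) = 6.139 (area = (16/2)·6.139²·sin(360°/16) = 115.38 mm²); the cube at (2, 14) is not intersected at this z (z outside [4, 12.5]); After the difference (first − rest): none of the subtracted shapes is present at this height, so the r=9.5 sphere is unchanged — area = 115.38 mm²; (rotated 80° about Z; rotation is an isometry so areas/perimeters/island counts are preserved). At z = 12.75: the r=9.5 sphere slices to a regular 16-gon of circumradius 8.927 (√(r²−h²) with h=3.25 from center) (area = (16/2)·8.927²·sin(360°/16) = 243.96 mm²); the cube at (2, 14) is absent (z outside [4, 12.5]); Taking the first minus the rest: none of the subtracted shapes is present at this height, so the r=9.5 sphere is unchanged — area = 243.96 mm²; (whole slice rotated 80° about Z — lengths, areas and connectivity unchanged). Checking containment: at z = 12.75 the cross-section extends beyond the z = 2.25 cross-section by about 128.58 mm².

part overhangs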